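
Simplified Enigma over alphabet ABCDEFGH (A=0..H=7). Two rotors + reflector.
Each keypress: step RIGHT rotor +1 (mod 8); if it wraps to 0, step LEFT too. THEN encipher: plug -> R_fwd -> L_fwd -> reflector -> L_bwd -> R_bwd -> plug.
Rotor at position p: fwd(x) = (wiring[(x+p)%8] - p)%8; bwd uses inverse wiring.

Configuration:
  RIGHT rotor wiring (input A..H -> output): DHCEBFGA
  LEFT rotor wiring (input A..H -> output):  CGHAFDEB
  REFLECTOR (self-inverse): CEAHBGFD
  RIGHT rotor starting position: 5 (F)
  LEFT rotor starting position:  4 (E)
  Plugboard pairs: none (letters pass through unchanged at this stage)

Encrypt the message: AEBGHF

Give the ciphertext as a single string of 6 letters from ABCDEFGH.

Answer: HFFFCD

Derivation:
Char 1 ('A'): step: R->6, L=4; A->plug->A->R->A->L->B->refl->E->L'->H->R'->H->plug->H
Char 2 ('E'): step: R->7, L=4; E->plug->E->R->F->L->C->refl->A->L'->C->R'->F->plug->F
Char 3 ('B'): step: R->0, L->5 (L advanced); B->plug->B->R->H->L->A->refl->C->L'->F->R'->F->plug->F
Char 4 ('G'): step: R->1, L=5; G->plug->G->R->H->L->A->refl->C->L'->F->R'->F->plug->F
Char 5 ('H'): step: R->2, L=5; H->plug->H->R->F->L->C->refl->A->L'->H->R'->C->plug->C
Char 6 ('F'): step: R->3, L=5; F->plug->F->R->A->L->G->refl->F->L'->D->R'->D->plug->D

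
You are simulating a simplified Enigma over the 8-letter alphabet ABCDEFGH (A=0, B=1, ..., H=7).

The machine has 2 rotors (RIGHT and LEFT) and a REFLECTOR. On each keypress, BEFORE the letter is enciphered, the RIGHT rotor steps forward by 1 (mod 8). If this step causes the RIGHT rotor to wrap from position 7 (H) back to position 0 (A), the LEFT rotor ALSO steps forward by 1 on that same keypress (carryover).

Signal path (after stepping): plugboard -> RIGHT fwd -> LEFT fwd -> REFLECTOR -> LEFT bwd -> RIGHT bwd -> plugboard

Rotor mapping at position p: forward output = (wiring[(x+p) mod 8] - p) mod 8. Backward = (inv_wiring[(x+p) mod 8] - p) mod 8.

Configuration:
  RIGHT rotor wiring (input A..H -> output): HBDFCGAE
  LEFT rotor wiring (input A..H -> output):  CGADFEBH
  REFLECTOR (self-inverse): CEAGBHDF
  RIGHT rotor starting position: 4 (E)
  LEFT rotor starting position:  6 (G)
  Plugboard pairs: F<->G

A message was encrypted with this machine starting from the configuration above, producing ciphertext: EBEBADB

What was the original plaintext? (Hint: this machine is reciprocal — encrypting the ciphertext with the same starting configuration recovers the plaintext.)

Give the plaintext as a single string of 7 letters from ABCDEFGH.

Answer: BEADGBH

Derivation:
Char 1 ('E'): step: R->5, L=6; E->plug->E->R->E->L->C->refl->A->L'->D->R'->B->plug->B
Char 2 ('B'): step: R->6, L=6; B->plug->B->R->G->L->H->refl->F->L'->F->R'->E->plug->E
Char 3 ('E'): step: R->7, L=6; E->plug->E->R->G->L->H->refl->F->L'->F->R'->A->plug->A
Char 4 ('B'): step: R->0, L->7 (L advanced); B->plug->B->R->B->L->D->refl->G->L'->F->R'->D->plug->D
Char 5 ('A'): step: R->1, L=7; A->plug->A->R->A->L->A->refl->C->L'->H->R'->F->plug->G
Char 6 ('D'): step: R->2, L=7; D->plug->D->R->E->L->E->refl->B->L'->D->R'->B->plug->B
Char 7 ('B'): step: R->3, L=7; B->plug->B->R->H->L->C->refl->A->L'->A->R'->H->plug->H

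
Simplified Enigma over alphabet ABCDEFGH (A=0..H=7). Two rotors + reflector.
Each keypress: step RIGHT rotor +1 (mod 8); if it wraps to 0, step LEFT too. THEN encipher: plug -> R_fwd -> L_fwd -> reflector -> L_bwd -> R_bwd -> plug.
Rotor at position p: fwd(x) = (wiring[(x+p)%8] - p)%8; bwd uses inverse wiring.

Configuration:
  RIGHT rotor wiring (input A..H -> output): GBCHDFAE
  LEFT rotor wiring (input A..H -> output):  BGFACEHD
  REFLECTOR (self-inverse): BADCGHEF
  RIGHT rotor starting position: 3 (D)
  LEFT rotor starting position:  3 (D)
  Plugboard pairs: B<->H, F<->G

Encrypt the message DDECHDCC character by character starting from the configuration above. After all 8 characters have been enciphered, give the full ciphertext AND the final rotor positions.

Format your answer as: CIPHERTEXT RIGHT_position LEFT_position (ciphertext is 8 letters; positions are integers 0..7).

Answer: HAAGABED 3 4

Derivation:
Char 1 ('D'): step: R->4, L=3; D->plug->D->R->A->L->F->refl->H->L'->B->R'->B->plug->H
Char 2 ('D'): step: R->5, L=3; D->plug->D->R->B->L->H->refl->F->L'->A->R'->A->plug->A
Char 3 ('E'): step: R->6, L=3; E->plug->E->R->E->L->A->refl->B->L'->C->R'->A->plug->A
Char 4 ('C'): step: R->7, L=3; C->plug->C->R->C->L->B->refl->A->L'->E->R'->F->plug->G
Char 5 ('H'): step: R->0, L->4 (L advanced); H->plug->B->R->B->L->A->refl->B->L'->G->R'->A->plug->A
Char 6 ('D'): step: R->1, L=4; D->plug->D->R->C->L->D->refl->C->L'->F->R'->H->plug->B
Char 7 ('C'): step: R->2, L=4; C->plug->C->R->B->L->A->refl->B->L'->G->R'->E->plug->E
Char 8 ('C'): step: R->3, L=4; C->plug->C->R->C->L->D->refl->C->L'->F->R'->D->plug->D
Final: ciphertext=HAAGABED, RIGHT=3, LEFT=4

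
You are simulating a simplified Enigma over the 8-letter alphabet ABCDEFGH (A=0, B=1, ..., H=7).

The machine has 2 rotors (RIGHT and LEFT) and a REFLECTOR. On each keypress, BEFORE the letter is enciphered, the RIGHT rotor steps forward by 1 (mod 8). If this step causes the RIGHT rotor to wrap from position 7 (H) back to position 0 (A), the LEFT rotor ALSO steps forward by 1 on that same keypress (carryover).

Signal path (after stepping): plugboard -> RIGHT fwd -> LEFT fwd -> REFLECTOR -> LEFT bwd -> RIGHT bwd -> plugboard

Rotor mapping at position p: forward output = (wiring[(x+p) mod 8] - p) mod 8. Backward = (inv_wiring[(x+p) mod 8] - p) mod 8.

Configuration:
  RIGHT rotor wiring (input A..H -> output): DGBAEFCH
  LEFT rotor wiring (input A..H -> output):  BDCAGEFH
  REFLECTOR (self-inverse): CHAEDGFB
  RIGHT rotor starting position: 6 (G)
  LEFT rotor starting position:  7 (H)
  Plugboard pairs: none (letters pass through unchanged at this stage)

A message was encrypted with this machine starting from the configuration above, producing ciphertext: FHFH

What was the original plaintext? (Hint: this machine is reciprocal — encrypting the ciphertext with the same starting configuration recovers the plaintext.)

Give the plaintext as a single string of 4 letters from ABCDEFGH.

Answer: BDAB

Derivation:
Char 1 ('F'): step: R->7, L=7; F->plug->F->R->F->L->H->refl->B->L'->E->R'->B->plug->B
Char 2 ('H'): step: R->0, L->0 (L advanced); H->plug->H->R->H->L->H->refl->B->L'->A->R'->D->plug->D
Char 3 ('F'): step: R->1, L=0; F->plug->F->R->B->L->D->refl->E->L'->F->R'->A->plug->A
Char 4 ('H'): step: R->2, L=0; H->plug->H->R->E->L->G->refl->F->L'->G->R'->B->plug->B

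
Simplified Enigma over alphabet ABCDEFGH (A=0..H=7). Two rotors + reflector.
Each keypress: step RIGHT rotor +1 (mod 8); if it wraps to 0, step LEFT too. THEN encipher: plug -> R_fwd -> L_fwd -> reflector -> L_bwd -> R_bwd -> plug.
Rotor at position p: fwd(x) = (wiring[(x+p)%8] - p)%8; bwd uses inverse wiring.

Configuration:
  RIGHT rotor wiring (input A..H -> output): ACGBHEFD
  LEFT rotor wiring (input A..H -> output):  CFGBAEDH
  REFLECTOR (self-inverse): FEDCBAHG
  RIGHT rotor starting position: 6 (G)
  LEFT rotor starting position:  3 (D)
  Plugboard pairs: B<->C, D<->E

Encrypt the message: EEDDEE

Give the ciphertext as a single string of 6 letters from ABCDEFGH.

Answer: HDEGCB

Derivation:
Char 1 ('E'): step: R->7, L=3; E->plug->D->R->H->L->D->refl->C->L'->G->R'->H->plug->H
Char 2 ('E'): step: R->0, L->4 (L advanced); E->plug->D->R->B->L->A->refl->F->L'->H->R'->E->plug->D
Char 3 ('D'): step: R->1, L=4; D->plug->E->R->D->L->D->refl->C->L'->G->R'->D->plug->E
Char 4 ('D'): step: R->2, L=4; D->plug->E->R->D->L->D->refl->C->L'->G->R'->G->plug->G
Char 5 ('E'): step: R->3, L=4; E->plug->D->R->C->L->H->refl->G->L'->E->R'->B->plug->C
Char 6 ('E'): step: R->4, L=4; E->plug->D->R->H->L->F->refl->A->L'->B->R'->C->plug->B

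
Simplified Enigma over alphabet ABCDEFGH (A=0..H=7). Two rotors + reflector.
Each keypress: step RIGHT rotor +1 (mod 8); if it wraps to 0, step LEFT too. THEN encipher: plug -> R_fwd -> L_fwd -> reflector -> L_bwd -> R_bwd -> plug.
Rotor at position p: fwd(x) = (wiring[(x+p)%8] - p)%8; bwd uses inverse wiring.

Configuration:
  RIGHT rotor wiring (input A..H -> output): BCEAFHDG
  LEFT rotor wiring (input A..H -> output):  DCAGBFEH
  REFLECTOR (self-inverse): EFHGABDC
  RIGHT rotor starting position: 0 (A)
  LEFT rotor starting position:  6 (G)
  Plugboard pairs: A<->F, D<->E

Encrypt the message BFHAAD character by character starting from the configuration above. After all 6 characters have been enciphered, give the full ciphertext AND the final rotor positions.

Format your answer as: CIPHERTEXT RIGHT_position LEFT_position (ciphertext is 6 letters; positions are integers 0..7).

Char 1 ('B'): step: R->1, L=6; B->plug->B->R->D->L->E->refl->A->L'->F->R'->G->plug->G
Char 2 ('F'): step: R->2, L=6; F->plug->A->R->C->L->F->refl->B->L'->B->R'->E->plug->D
Char 3 ('H'): step: R->3, L=6; H->plug->H->R->B->L->B->refl->F->L'->C->R'->B->plug->B
Char 4 ('A'): step: R->4, L=6; A->plug->F->R->G->L->D->refl->G->L'->A->R'->G->plug->G
Char 5 ('A'): step: R->5, L=6; A->plug->F->R->H->L->H->refl->C->L'->E->R'->D->plug->E
Char 6 ('D'): step: R->6, L=6; D->plug->E->R->G->L->D->refl->G->L'->A->R'->B->plug->B
Final: ciphertext=GDBGEB, RIGHT=6, LEFT=6

Answer: GDBGEB 6 6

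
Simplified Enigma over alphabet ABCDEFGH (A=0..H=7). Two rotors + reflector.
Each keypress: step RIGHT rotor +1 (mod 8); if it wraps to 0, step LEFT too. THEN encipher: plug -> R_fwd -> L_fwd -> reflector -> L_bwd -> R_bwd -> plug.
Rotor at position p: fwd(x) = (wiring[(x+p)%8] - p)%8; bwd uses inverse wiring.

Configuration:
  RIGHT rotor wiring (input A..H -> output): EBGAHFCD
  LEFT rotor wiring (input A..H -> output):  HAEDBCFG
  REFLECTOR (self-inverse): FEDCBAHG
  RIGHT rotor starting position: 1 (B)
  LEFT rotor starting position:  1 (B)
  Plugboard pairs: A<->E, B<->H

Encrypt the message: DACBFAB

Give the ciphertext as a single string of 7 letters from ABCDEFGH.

Answer: HDEFGCC

Derivation:
Char 1 ('D'): step: R->2, L=1; D->plug->D->R->D->L->A->refl->F->L'->G->R'->B->plug->H
Char 2 ('A'): step: R->3, L=1; A->plug->E->R->A->L->H->refl->G->L'->H->R'->D->plug->D
Char 3 ('C'): step: R->4, L=1; C->plug->C->R->G->L->F->refl->A->L'->D->R'->A->plug->E
Char 4 ('B'): step: R->5, L=1; B->plug->H->R->C->L->C->refl->D->L'->B->R'->F->plug->F
Char 5 ('F'): step: R->6, L=1; F->plug->F->R->C->L->C->refl->D->L'->B->R'->G->plug->G
Char 6 ('A'): step: R->7, L=1; A->plug->E->R->B->L->D->refl->C->L'->C->R'->C->plug->C
Char 7 ('B'): step: R->0, L->2 (L advanced); B->plug->H->R->D->L->A->refl->F->L'->G->R'->C->plug->C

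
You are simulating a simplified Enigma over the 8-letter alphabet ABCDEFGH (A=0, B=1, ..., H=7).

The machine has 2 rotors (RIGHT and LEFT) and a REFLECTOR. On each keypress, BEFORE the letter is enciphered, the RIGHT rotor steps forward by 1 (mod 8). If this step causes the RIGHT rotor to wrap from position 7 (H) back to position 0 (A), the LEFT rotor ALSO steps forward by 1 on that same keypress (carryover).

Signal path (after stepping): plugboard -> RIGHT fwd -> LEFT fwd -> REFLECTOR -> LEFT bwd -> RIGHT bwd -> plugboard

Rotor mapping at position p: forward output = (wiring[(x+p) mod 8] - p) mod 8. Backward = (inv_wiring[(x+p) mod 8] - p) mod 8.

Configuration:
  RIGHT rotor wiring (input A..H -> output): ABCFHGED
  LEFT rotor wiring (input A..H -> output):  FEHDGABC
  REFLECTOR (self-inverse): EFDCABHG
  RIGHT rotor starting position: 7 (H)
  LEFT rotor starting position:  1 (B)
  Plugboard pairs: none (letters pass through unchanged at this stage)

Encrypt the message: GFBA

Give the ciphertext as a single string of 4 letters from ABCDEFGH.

Answer: HCDF

Derivation:
Char 1 ('G'): step: R->0, L->2 (L advanced); G->plug->G->R->E->L->H->refl->G->L'->D->R'->H->plug->H
Char 2 ('F'): step: R->1, L=2; F->plug->F->R->D->L->G->refl->H->L'->E->R'->C->plug->C
Char 3 ('B'): step: R->2, L=2; B->plug->B->R->D->L->G->refl->H->L'->E->R'->D->plug->D
Char 4 ('A'): step: R->3, L=2; A->plug->A->R->C->L->E->refl->A->L'->F->R'->F->plug->F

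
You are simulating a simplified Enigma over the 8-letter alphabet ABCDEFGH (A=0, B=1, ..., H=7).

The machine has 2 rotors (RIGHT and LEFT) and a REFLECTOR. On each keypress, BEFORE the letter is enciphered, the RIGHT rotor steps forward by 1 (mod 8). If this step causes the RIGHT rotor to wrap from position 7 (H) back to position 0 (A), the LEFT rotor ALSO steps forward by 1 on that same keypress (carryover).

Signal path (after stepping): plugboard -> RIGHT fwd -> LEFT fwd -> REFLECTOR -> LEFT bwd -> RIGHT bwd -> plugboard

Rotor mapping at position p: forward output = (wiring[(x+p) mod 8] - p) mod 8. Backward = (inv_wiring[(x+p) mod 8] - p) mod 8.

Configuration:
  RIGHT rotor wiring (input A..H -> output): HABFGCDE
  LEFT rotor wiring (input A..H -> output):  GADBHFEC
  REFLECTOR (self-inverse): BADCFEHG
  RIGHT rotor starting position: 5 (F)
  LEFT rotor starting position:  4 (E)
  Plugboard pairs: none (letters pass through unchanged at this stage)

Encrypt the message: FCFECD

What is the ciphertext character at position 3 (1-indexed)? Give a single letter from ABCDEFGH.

Char 1 ('F'): step: R->6, L=4; F->plug->F->R->H->L->F->refl->E->L'->F->R'->A->plug->A
Char 2 ('C'): step: R->7, L=4; C->plug->C->R->B->L->B->refl->A->L'->C->R'->D->plug->D
Char 3 ('F'): step: R->0, L->5 (L advanced); F->plug->F->R->C->L->F->refl->E->L'->G->R'->E->plug->E

E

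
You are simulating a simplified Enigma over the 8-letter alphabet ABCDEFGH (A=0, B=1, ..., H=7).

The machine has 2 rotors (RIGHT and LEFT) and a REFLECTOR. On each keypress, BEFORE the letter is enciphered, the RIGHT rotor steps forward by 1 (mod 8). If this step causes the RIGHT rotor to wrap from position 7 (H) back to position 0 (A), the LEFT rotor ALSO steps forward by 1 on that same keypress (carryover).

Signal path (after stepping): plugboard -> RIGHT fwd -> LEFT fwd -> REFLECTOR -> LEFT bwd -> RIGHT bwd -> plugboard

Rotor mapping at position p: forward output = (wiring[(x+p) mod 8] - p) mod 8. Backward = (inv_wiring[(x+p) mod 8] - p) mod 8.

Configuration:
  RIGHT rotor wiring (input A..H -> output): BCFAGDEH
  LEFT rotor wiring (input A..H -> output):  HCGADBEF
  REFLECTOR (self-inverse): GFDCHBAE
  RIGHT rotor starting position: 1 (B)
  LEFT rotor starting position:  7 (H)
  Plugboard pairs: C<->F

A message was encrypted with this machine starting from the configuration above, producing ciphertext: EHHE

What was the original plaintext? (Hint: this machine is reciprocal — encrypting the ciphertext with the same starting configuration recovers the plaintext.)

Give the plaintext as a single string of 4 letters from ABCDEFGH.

Char 1 ('E'): step: R->2, L=7; E->plug->E->R->C->L->D->refl->C->L'->G->R'->B->plug->B
Char 2 ('H'): step: R->3, L=7; H->plug->H->R->C->L->D->refl->C->L'->G->R'->F->plug->C
Char 3 ('H'): step: R->4, L=7; H->plug->H->R->E->L->B->refl->F->L'->H->R'->B->plug->B
Char 4 ('E'): step: R->5, L=7; E->plug->E->R->F->L->E->refl->H->L'->D->R'->G->plug->G

Answer: BCBG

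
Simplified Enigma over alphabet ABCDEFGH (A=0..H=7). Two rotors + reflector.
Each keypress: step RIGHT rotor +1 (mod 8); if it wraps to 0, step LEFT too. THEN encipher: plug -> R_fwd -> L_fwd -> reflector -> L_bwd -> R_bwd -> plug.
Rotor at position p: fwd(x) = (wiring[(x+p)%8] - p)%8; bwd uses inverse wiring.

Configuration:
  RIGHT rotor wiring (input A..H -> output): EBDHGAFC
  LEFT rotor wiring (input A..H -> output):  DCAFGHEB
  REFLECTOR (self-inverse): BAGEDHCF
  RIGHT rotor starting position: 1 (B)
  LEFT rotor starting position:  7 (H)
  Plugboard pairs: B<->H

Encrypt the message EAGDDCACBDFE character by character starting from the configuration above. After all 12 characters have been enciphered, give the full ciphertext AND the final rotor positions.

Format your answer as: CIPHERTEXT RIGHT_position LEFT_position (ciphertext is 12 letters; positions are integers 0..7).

Char 1 ('E'): step: R->2, L=7; E->plug->E->R->D->L->B->refl->A->L'->G->R'->D->plug->D
Char 2 ('A'): step: R->3, L=7; A->plug->A->R->E->L->G->refl->C->L'->A->R'->H->plug->B
Char 3 ('G'): step: R->4, L=7; G->plug->G->R->H->L->F->refl->H->L'->F->R'->F->plug->F
Char 4 ('D'): step: R->5, L=7; D->plug->D->R->H->L->F->refl->H->L'->F->R'->C->plug->C
Char 5 ('D'): step: R->6, L=7; D->plug->D->R->D->L->B->refl->A->L'->G->R'->C->plug->C
Char 6 ('C'): step: R->7, L=7; C->plug->C->R->C->L->D->refl->E->L'->B->R'->G->plug->G
Char 7 ('A'): step: R->0, L->0 (L advanced); A->plug->A->R->E->L->G->refl->C->L'->B->R'->B->plug->H
Char 8 ('C'): step: R->1, L=0; C->plug->C->R->G->L->E->refl->D->L'->A->R'->A->plug->A
Char 9 ('B'): step: R->2, L=0; B->plug->H->R->H->L->B->refl->A->L'->C->R'->G->plug->G
Char 10 ('D'): step: R->3, L=0; D->plug->D->R->C->L->A->refl->B->L'->H->R'->E->plug->E
Char 11 ('F'): step: R->4, L=0; F->plug->F->R->F->L->H->refl->F->L'->D->R'->H->plug->B
Char 12 ('E'): step: R->5, L=0; E->plug->E->R->E->L->G->refl->C->L'->B->R'->H->plug->B
Final: ciphertext=DBFCCGHAGEBB, RIGHT=5, LEFT=0

Answer: DBFCCGHAGEBB 5 0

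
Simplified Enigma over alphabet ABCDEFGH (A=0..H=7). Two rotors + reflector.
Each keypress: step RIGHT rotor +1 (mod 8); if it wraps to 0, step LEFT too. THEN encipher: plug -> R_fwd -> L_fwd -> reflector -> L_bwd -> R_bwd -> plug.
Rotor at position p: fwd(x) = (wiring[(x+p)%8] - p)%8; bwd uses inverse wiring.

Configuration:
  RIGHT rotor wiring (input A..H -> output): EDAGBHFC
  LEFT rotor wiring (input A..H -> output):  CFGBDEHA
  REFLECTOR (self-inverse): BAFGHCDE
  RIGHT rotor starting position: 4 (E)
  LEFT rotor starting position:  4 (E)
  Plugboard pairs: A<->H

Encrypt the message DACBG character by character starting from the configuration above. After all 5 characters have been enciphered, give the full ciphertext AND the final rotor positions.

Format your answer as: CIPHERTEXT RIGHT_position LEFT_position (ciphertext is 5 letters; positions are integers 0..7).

Answer: EDFEA 1 5

Derivation:
Char 1 ('D'): step: R->5, L=4; D->plug->D->R->H->L->F->refl->C->L'->G->R'->E->plug->E
Char 2 ('A'): step: R->6, L=4; A->plug->H->R->B->L->A->refl->B->L'->F->R'->D->plug->D
Char 3 ('C'): step: R->7, L=4; C->plug->C->R->E->L->G->refl->D->L'->C->R'->F->plug->F
Char 4 ('B'): step: R->0, L->5 (L advanced); B->plug->B->R->D->L->F->refl->C->L'->B->R'->E->plug->E
Char 5 ('G'): step: R->1, L=5; G->plug->G->R->B->L->C->refl->F->L'->D->R'->H->plug->A
Final: ciphertext=EDFEA, RIGHT=1, LEFT=5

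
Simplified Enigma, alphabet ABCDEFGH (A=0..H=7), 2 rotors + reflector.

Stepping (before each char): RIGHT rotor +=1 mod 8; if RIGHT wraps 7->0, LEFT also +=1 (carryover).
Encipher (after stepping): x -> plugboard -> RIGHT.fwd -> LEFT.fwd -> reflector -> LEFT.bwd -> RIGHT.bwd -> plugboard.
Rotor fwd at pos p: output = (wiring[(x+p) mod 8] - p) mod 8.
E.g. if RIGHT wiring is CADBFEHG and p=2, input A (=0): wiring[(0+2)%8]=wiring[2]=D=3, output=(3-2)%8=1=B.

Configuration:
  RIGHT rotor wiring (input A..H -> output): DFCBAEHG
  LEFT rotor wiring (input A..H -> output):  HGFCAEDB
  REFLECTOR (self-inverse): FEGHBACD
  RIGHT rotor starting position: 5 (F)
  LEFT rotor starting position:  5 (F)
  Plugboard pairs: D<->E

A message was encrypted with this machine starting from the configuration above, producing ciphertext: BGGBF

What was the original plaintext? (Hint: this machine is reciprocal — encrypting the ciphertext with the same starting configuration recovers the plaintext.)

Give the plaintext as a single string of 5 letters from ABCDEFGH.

Char 1 ('B'): step: R->6, L=5; B->plug->B->R->A->L->H->refl->D->L'->H->R'->D->plug->E
Char 2 ('G'): step: R->7, L=5; G->plug->G->R->F->L->A->refl->F->L'->G->R'->C->plug->C
Char 3 ('G'): step: R->0, L->6 (L advanced); G->plug->G->R->H->L->G->refl->C->L'->G->R'->H->plug->H
Char 4 ('B'): step: R->1, L=6; B->plug->B->R->B->L->D->refl->H->L'->E->R'->A->plug->A
Char 5 ('F'): step: R->2, L=6; F->plug->F->R->E->L->H->refl->D->L'->B->R'->G->plug->G

Answer: ECHAG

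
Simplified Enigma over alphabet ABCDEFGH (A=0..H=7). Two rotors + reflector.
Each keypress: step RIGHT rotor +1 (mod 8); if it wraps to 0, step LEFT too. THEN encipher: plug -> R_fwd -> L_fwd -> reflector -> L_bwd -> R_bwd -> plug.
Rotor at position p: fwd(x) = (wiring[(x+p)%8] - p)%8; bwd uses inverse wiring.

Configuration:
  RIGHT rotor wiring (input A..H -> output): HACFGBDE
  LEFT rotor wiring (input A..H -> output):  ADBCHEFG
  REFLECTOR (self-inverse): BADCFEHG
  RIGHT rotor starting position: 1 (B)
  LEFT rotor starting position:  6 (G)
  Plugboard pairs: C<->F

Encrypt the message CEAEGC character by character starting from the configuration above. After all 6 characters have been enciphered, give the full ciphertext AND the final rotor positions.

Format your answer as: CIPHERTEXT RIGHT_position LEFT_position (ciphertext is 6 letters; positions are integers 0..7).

Answer: FFCCCB 7 6

Derivation:
Char 1 ('C'): step: R->2, L=6; C->plug->F->R->C->L->C->refl->D->L'->E->R'->C->plug->F
Char 2 ('E'): step: R->3, L=6; E->plug->E->R->B->L->A->refl->B->L'->G->R'->C->plug->F
Char 3 ('A'): step: R->4, L=6; A->plug->A->R->C->L->C->refl->D->L'->E->R'->F->plug->C
Char 4 ('E'): step: R->5, L=6; E->plug->E->R->D->L->F->refl->E->L'->F->R'->F->plug->C
Char 5 ('G'): step: R->6, L=6; G->plug->G->R->A->L->H->refl->G->L'->H->R'->F->plug->C
Char 6 ('C'): step: R->7, L=6; C->plug->F->R->H->L->G->refl->H->L'->A->R'->B->plug->B
Final: ciphertext=FFCCCB, RIGHT=7, LEFT=6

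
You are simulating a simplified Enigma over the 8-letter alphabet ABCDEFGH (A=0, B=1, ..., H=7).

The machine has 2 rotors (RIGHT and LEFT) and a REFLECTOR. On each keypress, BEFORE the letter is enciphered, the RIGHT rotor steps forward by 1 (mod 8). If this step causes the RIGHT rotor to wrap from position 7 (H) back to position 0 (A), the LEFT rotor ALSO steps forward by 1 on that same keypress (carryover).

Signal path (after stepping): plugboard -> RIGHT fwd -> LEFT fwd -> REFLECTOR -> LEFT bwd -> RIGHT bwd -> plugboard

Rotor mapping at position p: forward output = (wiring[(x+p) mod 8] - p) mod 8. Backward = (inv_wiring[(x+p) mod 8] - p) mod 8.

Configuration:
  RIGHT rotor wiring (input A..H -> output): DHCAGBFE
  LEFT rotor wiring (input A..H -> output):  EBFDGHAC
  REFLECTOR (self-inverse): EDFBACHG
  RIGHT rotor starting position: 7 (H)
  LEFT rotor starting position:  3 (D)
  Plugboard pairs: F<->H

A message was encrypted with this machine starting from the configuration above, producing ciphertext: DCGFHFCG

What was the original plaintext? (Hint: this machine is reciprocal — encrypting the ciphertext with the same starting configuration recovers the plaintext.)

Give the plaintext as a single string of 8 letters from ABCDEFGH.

Answer: GGBBEDGB

Derivation:
Char 1 ('D'): step: R->0, L->4 (L advanced); D->plug->D->R->A->L->C->refl->F->L'->F->R'->G->plug->G
Char 2 ('C'): step: R->1, L=4; C->plug->C->R->H->L->H->refl->G->L'->D->R'->G->plug->G
Char 3 ('G'): step: R->2, L=4; G->plug->G->R->B->L->D->refl->B->L'->G->R'->B->plug->B
Char 4 ('F'): step: R->3, L=4; F->plug->H->R->H->L->H->refl->G->L'->D->R'->B->plug->B
Char 5 ('H'): step: R->4, L=4; H->plug->F->R->D->L->G->refl->H->L'->H->R'->E->plug->E
Char 6 ('F'): step: R->5, L=4; F->plug->H->R->B->L->D->refl->B->L'->G->R'->D->plug->D
Char 7 ('C'): step: R->6, L=4; C->plug->C->R->F->L->F->refl->C->L'->A->R'->G->plug->G
Char 8 ('G'): step: R->7, L=4; G->plug->G->R->C->L->E->refl->A->L'->E->R'->B->plug->B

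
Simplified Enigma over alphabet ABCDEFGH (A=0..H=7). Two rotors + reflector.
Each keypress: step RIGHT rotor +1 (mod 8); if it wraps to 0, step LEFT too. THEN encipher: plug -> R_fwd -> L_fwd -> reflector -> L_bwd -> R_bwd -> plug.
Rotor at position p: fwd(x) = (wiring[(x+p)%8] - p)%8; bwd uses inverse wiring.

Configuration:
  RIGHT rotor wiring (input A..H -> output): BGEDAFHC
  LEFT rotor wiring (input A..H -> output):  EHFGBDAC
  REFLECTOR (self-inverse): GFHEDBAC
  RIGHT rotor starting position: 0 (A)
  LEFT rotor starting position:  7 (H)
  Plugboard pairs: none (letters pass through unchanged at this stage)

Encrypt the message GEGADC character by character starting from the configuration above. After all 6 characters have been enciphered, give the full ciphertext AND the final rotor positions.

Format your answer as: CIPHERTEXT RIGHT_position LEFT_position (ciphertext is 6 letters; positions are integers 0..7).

Answer: DHCECG 6 7

Derivation:
Char 1 ('G'): step: R->1, L=7; G->plug->G->R->B->L->F->refl->B->L'->H->R'->D->plug->D
Char 2 ('E'): step: R->2, L=7; E->plug->E->R->F->L->C->refl->H->L'->E->R'->H->plug->H
Char 3 ('G'): step: R->3, L=7; G->plug->G->R->D->L->G->refl->A->L'->C->R'->C->plug->C
Char 4 ('A'): step: R->4, L=7; A->plug->A->R->E->L->H->refl->C->L'->F->R'->E->plug->E
Char 5 ('D'): step: R->5, L=7; D->plug->D->R->E->L->H->refl->C->L'->F->R'->C->plug->C
Char 6 ('C'): step: R->6, L=7; C->plug->C->R->D->L->G->refl->A->L'->C->R'->G->plug->G
Final: ciphertext=DHCECG, RIGHT=6, LEFT=7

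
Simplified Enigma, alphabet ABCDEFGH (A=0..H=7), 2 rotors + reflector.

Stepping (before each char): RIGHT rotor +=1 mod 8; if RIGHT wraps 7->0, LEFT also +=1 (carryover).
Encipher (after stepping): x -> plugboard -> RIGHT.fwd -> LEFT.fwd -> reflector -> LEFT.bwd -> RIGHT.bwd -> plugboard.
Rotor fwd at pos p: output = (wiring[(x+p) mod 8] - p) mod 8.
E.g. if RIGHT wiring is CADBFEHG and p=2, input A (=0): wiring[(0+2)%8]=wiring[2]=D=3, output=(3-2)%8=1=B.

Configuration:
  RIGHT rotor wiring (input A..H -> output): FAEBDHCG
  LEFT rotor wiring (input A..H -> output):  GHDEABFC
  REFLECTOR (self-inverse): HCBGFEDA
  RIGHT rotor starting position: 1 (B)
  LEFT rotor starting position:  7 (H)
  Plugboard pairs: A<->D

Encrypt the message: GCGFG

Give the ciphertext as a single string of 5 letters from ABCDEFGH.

Answer: FEDAE

Derivation:
Char 1 ('G'): step: R->2, L=7; G->plug->G->R->D->L->E->refl->F->L'->E->R'->F->plug->F
Char 2 ('C'): step: R->3, L=7; C->plug->C->R->E->L->F->refl->E->L'->D->R'->E->plug->E
Char 3 ('G'): step: R->4, L=7; G->plug->G->R->A->L->D->refl->G->L'->H->R'->A->plug->D
Char 4 ('F'): step: R->5, L=7; F->plug->F->R->H->L->G->refl->D->L'->A->R'->D->plug->A
Char 5 ('G'): step: R->6, L=7; G->plug->G->R->F->L->B->refl->C->L'->G->R'->E->plug->E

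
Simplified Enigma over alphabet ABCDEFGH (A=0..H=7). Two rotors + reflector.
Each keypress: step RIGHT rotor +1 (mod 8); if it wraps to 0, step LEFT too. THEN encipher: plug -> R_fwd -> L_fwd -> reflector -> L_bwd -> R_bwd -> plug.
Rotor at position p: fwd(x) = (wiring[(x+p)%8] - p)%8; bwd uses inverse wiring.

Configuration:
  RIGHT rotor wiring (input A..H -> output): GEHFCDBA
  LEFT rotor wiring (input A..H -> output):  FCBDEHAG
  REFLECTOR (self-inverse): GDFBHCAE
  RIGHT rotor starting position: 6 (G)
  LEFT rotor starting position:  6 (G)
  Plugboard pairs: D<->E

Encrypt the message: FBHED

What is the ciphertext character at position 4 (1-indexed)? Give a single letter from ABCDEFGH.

Char 1 ('F'): step: R->7, L=6; F->plug->F->R->D->L->E->refl->H->L'->C->R'->H->plug->H
Char 2 ('B'): step: R->0, L->7 (L advanced); B->plug->B->R->E->L->E->refl->H->L'->A->R'->H->plug->H
Char 3 ('H'): step: R->1, L=7; H->plug->H->R->F->L->F->refl->C->L'->D->R'->A->plug->A
Char 4 ('E'): step: R->2, L=7; E->plug->D->R->B->L->G->refl->A->L'->G->R'->F->plug->F

F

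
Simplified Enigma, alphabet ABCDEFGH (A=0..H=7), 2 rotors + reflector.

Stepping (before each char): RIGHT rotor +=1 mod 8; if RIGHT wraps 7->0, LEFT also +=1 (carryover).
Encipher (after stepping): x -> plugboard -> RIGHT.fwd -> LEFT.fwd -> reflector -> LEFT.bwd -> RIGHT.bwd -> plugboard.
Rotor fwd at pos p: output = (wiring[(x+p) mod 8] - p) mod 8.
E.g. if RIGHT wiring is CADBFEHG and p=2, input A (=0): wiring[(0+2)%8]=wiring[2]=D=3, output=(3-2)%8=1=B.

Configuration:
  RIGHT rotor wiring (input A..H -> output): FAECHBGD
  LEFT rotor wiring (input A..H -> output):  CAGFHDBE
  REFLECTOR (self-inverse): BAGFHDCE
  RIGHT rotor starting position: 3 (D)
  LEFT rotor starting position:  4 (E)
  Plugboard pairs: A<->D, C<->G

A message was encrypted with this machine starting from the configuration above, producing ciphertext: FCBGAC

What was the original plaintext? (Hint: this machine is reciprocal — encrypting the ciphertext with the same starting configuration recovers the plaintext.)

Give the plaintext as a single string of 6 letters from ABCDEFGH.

Answer: HBCAFG

Derivation:
Char 1 ('F'): step: R->4, L=4; F->plug->F->R->E->L->G->refl->C->L'->G->R'->H->plug->H
Char 2 ('C'): step: R->5, L=4; C->plug->G->R->F->L->E->refl->H->L'->B->R'->B->plug->B
Char 3 ('B'): step: R->6, L=4; B->plug->B->R->F->L->E->refl->H->L'->B->R'->G->plug->C
Char 4 ('G'): step: R->7, L=4; G->plug->C->R->B->L->H->refl->E->L'->F->R'->D->plug->A
Char 5 ('A'): step: R->0, L->5 (L advanced); A->plug->D->R->C->L->H->refl->E->L'->B->R'->F->plug->F
Char 6 ('C'): step: R->1, L=5; C->plug->G->R->C->L->H->refl->E->L'->B->R'->C->plug->G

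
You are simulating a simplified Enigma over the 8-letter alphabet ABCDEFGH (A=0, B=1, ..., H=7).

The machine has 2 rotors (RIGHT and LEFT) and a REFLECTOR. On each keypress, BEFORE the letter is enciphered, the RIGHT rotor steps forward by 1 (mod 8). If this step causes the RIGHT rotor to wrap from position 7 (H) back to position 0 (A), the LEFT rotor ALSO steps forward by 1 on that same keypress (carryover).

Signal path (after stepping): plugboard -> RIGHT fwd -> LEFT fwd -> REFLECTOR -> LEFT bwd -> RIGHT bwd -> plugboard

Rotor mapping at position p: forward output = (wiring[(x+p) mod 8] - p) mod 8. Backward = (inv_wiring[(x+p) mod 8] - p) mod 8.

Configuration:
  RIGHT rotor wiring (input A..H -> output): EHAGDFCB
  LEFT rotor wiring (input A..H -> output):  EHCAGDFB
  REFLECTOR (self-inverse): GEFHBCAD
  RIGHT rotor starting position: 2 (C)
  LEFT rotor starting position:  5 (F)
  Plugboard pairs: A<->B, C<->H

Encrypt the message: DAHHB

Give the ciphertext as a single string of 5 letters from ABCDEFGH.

Answer: HEAAE

Derivation:
Char 1 ('D'): step: R->3, L=5; D->plug->D->R->H->L->B->refl->E->L'->C->R'->C->plug->H
Char 2 ('A'): step: R->4, L=5; A->plug->B->R->B->L->A->refl->G->L'->A->R'->E->plug->E
Char 3 ('H'): step: R->5, L=5; H->plug->C->R->E->L->C->refl->F->L'->F->R'->B->plug->A
Char 4 ('H'): step: R->6, L=5; H->plug->C->R->G->L->D->refl->H->L'->D->R'->B->plug->A
Char 5 ('B'): step: R->7, L=5; B->plug->A->R->C->L->E->refl->B->L'->H->R'->E->plug->E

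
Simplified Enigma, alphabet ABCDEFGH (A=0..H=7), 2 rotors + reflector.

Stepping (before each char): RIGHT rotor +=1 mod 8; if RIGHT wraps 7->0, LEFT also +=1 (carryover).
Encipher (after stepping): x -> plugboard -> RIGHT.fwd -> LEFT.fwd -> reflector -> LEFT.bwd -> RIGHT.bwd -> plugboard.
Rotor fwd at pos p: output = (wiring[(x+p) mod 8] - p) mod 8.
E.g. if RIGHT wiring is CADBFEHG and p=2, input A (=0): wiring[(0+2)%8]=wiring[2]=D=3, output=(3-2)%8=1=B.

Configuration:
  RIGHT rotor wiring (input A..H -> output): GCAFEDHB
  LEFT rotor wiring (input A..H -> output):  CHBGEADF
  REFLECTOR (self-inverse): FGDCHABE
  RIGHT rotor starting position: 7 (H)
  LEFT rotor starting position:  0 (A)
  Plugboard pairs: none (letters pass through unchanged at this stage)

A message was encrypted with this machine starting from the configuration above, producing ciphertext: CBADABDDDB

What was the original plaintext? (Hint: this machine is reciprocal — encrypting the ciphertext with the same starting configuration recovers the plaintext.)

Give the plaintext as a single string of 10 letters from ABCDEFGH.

Char 1 ('C'): step: R->0, L->1 (L advanced); C->plug->C->R->A->L->G->refl->B->L'->H->R'->G->plug->G
Char 2 ('B'): step: R->1, L=1; B->plug->B->R->H->L->B->refl->G->L'->A->R'->G->plug->G
Char 3 ('A'): step: R->2, L=1; A->plug->A->R->G->L->E->refl->H->L'->E->R'->G->plug->G
Char 4 ('D'): step: R->3, L=1; D->plug->D->R->E->L->H->refl->E->L'->G->R'->E->plug->E
Char 5 ('A'): step: R->4, L=1; A->plug->A->R->A->L->G->refl->B->L'->H->R'->B->plug->B
Char 6 ('B'): step: R->5, L=1; B->plug->B->R->C->L->F->refl->A->L'->B->R'->D->plug->D
Char 7 ('D'): step: R->6, L=1; D->plug->D->R->E->L->H->refl->E->L'->G->R'->G->plug->G
Char 8 ('D'): step: R->7, L=1; D->plug->D->R->B->L->A->refl->F->L'->C->R'->A->plug->A
Char 9 ('D'): step: R->0, L->2 (L advanced); D->plug->D->R->F->L->D->refl->C->L'->C->R'->B->plug->B
Char 10 ('B'): step: R->1, L=2; B->plug->B->R->H->L->F->refl->A->L'->G->R'->F->plug->F

Answer: GGGEBDGABF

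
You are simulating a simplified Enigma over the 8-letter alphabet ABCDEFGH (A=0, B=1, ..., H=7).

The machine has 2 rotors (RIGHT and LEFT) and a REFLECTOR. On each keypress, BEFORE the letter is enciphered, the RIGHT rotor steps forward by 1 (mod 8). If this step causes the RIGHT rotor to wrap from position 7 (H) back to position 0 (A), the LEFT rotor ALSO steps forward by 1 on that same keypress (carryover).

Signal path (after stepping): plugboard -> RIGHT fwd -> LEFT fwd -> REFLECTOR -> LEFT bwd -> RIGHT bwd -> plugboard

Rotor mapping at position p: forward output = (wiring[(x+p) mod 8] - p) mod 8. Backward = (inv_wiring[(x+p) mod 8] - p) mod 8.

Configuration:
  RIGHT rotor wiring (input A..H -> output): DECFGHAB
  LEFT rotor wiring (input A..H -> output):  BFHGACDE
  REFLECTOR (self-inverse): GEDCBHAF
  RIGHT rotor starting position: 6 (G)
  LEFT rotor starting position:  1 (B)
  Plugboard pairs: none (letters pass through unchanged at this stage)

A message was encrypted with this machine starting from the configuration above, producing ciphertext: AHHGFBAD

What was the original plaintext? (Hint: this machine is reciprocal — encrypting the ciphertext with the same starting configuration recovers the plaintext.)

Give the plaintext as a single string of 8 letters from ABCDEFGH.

Answer: DBACEABG

Derivation:
Char 1 ('A'): step: R->7, L=1; A->plug->A->R->C->L->F->refl->H->L'->D->R'->D->plug->D
Char 2 ('H'): step: R->0, L->2 (L advanced); H->plug->H->R->B->L->E->refl->B->L'->E->R'->B->plug->B
Char 3 ('H'): step: R->1, L=2; H->plug->H->R->C->L->G->refl->A->L'->D->R'->A->plug->A
Char 4 ('G'): step: R->2, L=2; G->plug->G->R->B->L->E->refl->B->L'->E->R'->C->plug->C
Char 5 ('F'): step: R->3, L=2; F->plug->F->R->A->L->F->refl->H->L'->G->R'->E->plug->E
Char 6 ('B'): step: R->4, L=2; B->plug->B->R->D->L->A->refl->G->L'->C->R'->A->plug->A
Char 7 ('A'): step: R->5, L=2; A->plug->A->R->C->L->G->refl->A->L'->D->R'->B->plug->B
Char 8 ('D'): step: R->6, L=2; D->plug->D->R->G->L->H->refl->F->L'->A->R'->G->plug->G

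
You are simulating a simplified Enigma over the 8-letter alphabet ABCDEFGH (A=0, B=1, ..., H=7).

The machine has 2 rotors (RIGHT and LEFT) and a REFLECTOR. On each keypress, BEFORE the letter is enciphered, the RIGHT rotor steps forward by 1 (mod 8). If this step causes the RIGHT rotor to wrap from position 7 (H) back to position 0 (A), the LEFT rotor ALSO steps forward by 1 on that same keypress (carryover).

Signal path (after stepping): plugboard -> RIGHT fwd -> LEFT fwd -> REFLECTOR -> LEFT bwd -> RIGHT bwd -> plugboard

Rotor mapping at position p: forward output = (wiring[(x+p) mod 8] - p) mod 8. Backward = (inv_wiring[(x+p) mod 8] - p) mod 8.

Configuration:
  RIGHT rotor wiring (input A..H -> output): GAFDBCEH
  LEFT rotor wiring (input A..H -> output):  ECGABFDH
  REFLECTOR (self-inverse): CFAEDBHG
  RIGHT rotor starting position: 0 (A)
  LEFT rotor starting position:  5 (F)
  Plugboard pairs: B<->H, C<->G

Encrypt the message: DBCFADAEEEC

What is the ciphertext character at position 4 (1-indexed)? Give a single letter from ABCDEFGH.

Char 1 ('D'): step: R->1, L=5; D->plug->D->R->A->L->A->refl->C->L'->C->R'->C->plug->G
Char 2 ('B'): step: R->2, L=5; B->plug->H->R->G->L->D->refl->E->L'->H->R'->C->plug->G
Char 3 ('C'): step: R->3, L=5; C->plug->G->R->F->L->B->refl->F->L'->E->R'->E->plug->E
Char 4 ('F'): step: R->4, L=5; F->plug->F->R->E->L->F->refl->B->L'->F->R'->A->plug->A

A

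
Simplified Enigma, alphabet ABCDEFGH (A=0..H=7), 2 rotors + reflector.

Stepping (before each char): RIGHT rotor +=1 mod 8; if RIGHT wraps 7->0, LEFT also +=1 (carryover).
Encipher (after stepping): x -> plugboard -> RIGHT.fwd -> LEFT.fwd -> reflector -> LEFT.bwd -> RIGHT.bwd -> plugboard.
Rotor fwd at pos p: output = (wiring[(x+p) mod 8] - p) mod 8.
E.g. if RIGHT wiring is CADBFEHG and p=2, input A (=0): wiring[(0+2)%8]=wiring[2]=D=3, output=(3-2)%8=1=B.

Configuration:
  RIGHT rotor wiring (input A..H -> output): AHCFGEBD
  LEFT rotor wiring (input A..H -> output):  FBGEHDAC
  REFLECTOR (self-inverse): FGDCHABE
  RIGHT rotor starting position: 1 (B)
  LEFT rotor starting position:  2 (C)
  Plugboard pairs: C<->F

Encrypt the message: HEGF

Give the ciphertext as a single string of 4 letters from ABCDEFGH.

Answer: DHHH

Derivation:
Char 1 ('H'): step: R->2, L=2; H->plug->H->R->F->L->A->refl->F->L'->C->R'->D->plug->D
Char 2 ('E'): step: R->3, L=2; E->plug->E->R->A->L->E->refl->H->L'->H->R'->H->plug->H
Char 3 ('G'): step: R->4, L=2; G->plug->G->R->G->L->D->refl->C->L'->B->R'->H->plug->H
Char 4 ('F'): step: R->5, L=2; F->plug->C->R->G->L->D->refl->C->L'->B->R'->H->plug->H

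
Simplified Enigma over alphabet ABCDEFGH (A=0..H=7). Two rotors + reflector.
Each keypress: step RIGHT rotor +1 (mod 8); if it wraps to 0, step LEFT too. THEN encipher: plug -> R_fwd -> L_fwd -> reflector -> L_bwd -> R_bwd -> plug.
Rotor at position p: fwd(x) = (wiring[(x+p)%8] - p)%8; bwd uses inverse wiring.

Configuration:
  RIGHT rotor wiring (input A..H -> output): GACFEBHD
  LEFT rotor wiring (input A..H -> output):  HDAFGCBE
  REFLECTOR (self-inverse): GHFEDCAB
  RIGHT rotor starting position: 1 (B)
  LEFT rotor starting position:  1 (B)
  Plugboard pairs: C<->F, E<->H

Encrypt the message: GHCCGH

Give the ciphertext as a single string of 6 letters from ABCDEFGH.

Answer: CCEEDG

Derivation:
Char 1 ('G'): step: R->2, L=1; G->plug->G->R->E->L->B->refl->H->L'->B->R'->F->plug->C
Char 2 ('H'): step: R->3, L=1; H->plug->E->R->A->L->C->refl->F->L'->D->R'->F->plug->C
Char 3 ('C'): step: R->4, L=1; C->plug->F->R->E->L->B->refl->H->L'->B->R'->H->plug->E
Char 4 ('C'): step: R->5, L=1; C->plug->F->R->F->L->A->refl->G->L'->H->R'->H->plug->E
Char 5 ('G'): step: R->6, L=1; G->plug->G->R->G->L->D->refl->E->L'->C->R'->D->plug->D
Char 6 ('H'): step: R->7, L=1; H->plug->E->R->G->L->D->refl->E->L'->C->R'->G->plug->G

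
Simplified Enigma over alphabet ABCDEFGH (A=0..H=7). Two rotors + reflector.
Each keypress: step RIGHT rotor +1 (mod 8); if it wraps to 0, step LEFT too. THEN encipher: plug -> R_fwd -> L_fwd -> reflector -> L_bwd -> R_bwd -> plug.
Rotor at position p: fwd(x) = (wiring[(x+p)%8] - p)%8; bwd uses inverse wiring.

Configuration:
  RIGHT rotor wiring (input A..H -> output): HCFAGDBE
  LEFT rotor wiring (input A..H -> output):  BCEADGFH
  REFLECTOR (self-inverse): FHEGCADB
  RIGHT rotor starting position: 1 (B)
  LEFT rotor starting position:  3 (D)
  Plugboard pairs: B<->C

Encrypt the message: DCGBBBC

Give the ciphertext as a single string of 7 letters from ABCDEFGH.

Answer: HFDAGGD

Derivation:
Char 1 ('D'): step: R->2, L=3; D->plug->D->R->B->L->A->refl->F->L'->A->R'->H->plug->H
Char 2 ('C'): step: R->3, L=3; C->plug->B->R->D->L->C->refl->E->L'->E->R'->F->plug->F
Char 3 ('G'): step: R->4, L=3; G->plug->G->R->B->L->A->refl->F->L'->A->R'->D->plug->D
Char 4 ('B'): step: R->5, L=3; B->plug->C->R->H->L->B->refl->H->L'->G->R'->A->plug->A
Char 5 ('B'): step: R->6, L=3; B->plug->C->R->B->L->A->refl->F->L'->A->R'->G->plug->G
Char 6 ('B'): step: R->7, L=3; B->plug->C->R->D->L->C->refl->E->L'->E->R'->G->plug->G
Char 7 ('C'): step: R->0, L->4 (L advanced); C->plug->B->R->C->L->B->refl->H->L'->A->R'->D->plug->D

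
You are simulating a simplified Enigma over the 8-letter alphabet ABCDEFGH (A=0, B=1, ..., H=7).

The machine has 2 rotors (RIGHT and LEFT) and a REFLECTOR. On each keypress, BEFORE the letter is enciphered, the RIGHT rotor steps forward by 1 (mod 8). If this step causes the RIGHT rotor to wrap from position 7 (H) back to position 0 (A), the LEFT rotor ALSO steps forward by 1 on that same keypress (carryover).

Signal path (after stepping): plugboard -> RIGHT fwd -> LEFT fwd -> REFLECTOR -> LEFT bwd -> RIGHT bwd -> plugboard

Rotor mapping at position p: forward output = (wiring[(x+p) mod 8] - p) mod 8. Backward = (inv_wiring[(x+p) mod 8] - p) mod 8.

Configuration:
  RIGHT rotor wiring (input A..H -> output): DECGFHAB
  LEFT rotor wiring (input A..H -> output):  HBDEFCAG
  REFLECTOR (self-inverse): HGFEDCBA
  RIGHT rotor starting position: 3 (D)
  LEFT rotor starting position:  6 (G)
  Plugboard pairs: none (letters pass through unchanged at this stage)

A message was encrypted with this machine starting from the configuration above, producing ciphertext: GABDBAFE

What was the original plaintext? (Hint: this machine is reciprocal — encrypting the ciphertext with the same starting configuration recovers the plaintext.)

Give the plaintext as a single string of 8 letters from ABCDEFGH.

Char 1 ('G'): step: R->4, L=6; G->plug->G->R->G->L->H->refl->A->L'->B->R'->A->plug->A
Char 2 ('A'): step: R->5, L=6; A->plug->A->R->C->L->B->refl->G->L'->F->R'->F->plug->F
Char 3 ('B'): step: R->6, L=6; B->plug->B->R->D->L->D->refl->E->L'->H->R'->G->plug->G
Char 4 ('D'): step: R->7, L=6; D->plug->D->R->D->L->D->refl->E->L'->H->R'->E->plug->E
Char 5 ('B'): step: R->0, L->7 (L advanced); B->plug->B->R->E->L->F->refl->C->L'->C->R'->C->plug->C
Char 6 ('A'): step: R->1, L=7; A->plug->A->R->D->L->E->refl->D->L'->G->R'->E->plug->E
Char 7 ('F'): step: R->2, L=7; F->plug->F->R->H->L->B->refl->G->L'->F->R'->D->plug->D
Char 8 ('E'): step: R->3, L=7; E->plug->E->R->G->L->D->refl->E->L'->D->R'->A->plug->A

Answer: AFGECEDA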